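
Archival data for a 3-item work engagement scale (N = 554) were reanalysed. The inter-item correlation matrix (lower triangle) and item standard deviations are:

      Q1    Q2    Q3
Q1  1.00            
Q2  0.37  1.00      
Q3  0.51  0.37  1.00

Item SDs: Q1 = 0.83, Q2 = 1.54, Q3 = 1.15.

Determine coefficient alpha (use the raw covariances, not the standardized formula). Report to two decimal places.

coefficient alpha = 0.64

Σσ²ᵢ = 0.83² + 1.54² + 1.15² = 4.3830
Covariances σ_ij = r_ij · s_i · s_j:
  σ(Q1,Q2) = 0.37 × 0.83 × 1.54 = 0.4729
  σ(Q1,Q3) = 0.51 × 0.83 × 1.15 = 0.4868
  σ(Q2,Q3) = 0.37 × 1.54 × 1.15 = 0.6553
σ²_T = Σσ²ᵢ + 2·Σσ_ij = 4.3830 + 2 × 1.6150 = 7.6130
α = (3/2)·(1 − 4.3830/7.6130) = 0.64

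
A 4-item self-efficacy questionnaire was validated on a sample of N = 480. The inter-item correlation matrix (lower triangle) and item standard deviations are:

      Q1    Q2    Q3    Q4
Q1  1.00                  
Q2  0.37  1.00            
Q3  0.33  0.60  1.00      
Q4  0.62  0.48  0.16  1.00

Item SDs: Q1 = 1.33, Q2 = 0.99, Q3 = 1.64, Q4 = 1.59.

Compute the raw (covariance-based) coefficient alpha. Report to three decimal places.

α = 0.719

Σσ²ᵢ = 1.33² + 0.99² + 1.64² + 1.59² = 7.9667
Covariances σ_ij = r_ij · s_i · s_j:
  σ(Q1,Q2) = 0.37 × 1.33 × 0.99 = 0.4872
  σ(Q1,Q3) = 0.33 × 1.33 × 1.64 = 0.7198
  σ(Q1,Q4) = 0.62 × 1.33 × 1.59 = 1.3111
  σ(Q2,Q3) = 0.60 × 0.99 × 1.64 = 0.9742
  σ(Q2,Q4) = 0.48 × 0.99 × 1.59 = 0.7556
  σ(Q3,Q4) = 0.16 × 1.64 × 1.59 = 0.4172
σ²_T = Σσ²ᵢ + 2·Σσ_ij = 7.9667 + 2 × 4.6651 = 17.2969
α = (4/3)·(1 − 7.9667/17.2969) = 0.719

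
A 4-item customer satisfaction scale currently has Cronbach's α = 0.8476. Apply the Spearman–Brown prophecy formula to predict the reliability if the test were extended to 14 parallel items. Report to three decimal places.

Length factor m = 14/4 = 3.5000
α' = m·α / (1 + (m−1)·α)
   = 14/4 × 0.8476 / (1 + (14/4 − 1) × 0.8476)
   = 2.9666 / 3.1190 = 0.951

predicted reliability = 0.951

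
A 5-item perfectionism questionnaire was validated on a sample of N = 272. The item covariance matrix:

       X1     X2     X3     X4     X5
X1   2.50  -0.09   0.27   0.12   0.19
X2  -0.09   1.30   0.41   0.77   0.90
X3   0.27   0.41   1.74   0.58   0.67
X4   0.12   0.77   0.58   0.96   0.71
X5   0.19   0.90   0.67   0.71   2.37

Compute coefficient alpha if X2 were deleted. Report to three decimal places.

Remaining items: X1, X3, X4, X5 (k = 4).
Σσ²ᵢ = 2.50 + 1.74 + 0.96 + 2.37 = 7.57
total variance = 7.57 + 2 × 2.54 = 12.65
α (item deleted) = (4/3)·(1 − 7.57/12.65) = 0.535

coefficient alpha = 0.535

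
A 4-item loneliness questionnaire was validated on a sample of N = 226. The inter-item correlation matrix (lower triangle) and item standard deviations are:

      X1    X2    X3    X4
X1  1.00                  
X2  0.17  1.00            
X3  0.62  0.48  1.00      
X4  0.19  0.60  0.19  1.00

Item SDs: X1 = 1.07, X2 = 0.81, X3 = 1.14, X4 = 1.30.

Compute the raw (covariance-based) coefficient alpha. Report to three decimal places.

Σσ²ᵢ = 1.07² + 0.81² + 1.14² + 1.30² = 4.7906
Covariances σ_ij = r_ij · s_i · s_j:
  σ(X1,X2) = 0.17 × 1.07 × 0.81 = 0.1473
  σ(X1,X3) = 0.62 × 1.07 × 1.14 = 0.7563
  σ(X1,X4) = 0.19 × 1.07 × 1.30 = 0.2643
  σ(X2,X3) = 0.48 × 0.81 × 1.14 = 0.4432
  σ(X2,X4) = 0.60 × 0.81 × 1.30 = 0.6318
  σ(X3,X4) = 0.19 × 1.14 × 1.30 = 0.2816
σ²_T = Σσ²ᵢ + 2·Σσ_ij = 4.7906 + 2 × 2.5245 = 9.8396
α = (4/3)·(1 − 4.7906/9.8396) = 0.684

coefficient alpha = 0.684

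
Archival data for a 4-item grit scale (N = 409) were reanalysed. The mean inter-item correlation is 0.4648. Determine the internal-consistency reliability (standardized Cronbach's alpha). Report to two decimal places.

α = 0.78

Standardized α = k·r̄ / (1 + (k−1)·r̄) = 4 × 0.4648 / (1 + 3 × 0.4648)
  = 1.8592 / 2.3944 = 0.78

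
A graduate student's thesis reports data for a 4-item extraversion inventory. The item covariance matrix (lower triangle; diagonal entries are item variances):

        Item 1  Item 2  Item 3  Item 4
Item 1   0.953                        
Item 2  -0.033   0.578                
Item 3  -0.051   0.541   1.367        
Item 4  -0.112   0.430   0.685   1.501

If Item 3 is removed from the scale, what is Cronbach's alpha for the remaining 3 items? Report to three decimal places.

Remaining items: Item 1, Item 2, Item 4 (k = 3).
sum of item variances = 0.953 + 0.578 + 1.501 = 3.032
σ²_total = 3.032 + 2 × 0.285 = 3.602
α (item deleted) = (3/2)·(1 − 3.032/3.602) = 0.237

α = 0.237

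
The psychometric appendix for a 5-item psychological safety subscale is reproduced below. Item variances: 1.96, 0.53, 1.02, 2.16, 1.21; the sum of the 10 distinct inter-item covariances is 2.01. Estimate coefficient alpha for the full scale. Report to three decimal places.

α = 0.461

Σσᵢ² = 1.96 + 0.53 + 1.02 + 2.16 + 1.21 = 6.88
Sum of distinct covariances = 2.01
Var(T) = Σσᵢ² + 2·Σcov = 6.88 + 2 × 2.01 = 10.90
α = (5/4)·(1 − 6.88/10.90) = 0.461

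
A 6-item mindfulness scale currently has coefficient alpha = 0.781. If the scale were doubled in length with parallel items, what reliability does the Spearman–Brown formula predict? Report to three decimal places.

Length factor m = 2
α' = m·α / (1 + (m−1)·α)
   = 2 × 0.781 / (1 + (2 − 1) × 0.781)
   = 1.5620 / 1.7810 = 0.877

predicted reliability = 0.877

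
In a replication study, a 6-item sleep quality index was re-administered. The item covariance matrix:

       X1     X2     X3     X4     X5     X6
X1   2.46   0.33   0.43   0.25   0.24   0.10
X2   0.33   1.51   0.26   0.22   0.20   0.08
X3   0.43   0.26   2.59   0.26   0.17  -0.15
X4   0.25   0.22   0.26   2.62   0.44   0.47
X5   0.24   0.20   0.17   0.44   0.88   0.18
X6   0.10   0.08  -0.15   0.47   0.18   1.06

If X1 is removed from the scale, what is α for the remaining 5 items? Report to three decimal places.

Remaining items: X2, X3, X4, X5, X6 (k = 5).
sum of item variances = 1.51 + 2.59 + 2.62 + 0.88 + 1.06 = 8.66
Var(T) = 8.66 + 2 × 2.13 = 12.92
α (item deleted) = (5/4)·(1 − 8.66/12.92) = 0.412

α = 0.412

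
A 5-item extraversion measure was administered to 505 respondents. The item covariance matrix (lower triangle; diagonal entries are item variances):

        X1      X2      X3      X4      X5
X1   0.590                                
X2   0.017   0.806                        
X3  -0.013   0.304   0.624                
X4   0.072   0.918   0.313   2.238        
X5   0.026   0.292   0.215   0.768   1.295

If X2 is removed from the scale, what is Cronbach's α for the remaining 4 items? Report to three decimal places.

α = 0.490

Remaining items: X1, X3, X4, X5 (k = 4).
Σσ²ᵢ = 0.590 + 0.624 + 2.238 + 1.295 = 4.747
total variance = 4.747 + 2 × 1.381 = 7.509
α (item deleted) = (4/3)·(1 − 4.747/7.509) = 0.490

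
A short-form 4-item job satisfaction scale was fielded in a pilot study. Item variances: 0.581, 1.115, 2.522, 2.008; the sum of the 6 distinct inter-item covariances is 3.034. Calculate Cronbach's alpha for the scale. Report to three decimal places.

Cronbach's alpha = 0.658

ΣVar(i) = 0.581 + 1.115 + 2.522 + 2.008 = 6.226
Sum of distinct covariances = 3.034
σ²_total = ΣVar(i) + 2·Σcov = 6.226 + 2 × 3.034 = 12.294
α = (4/3)·(1 − 6.226/12.294) = 0.658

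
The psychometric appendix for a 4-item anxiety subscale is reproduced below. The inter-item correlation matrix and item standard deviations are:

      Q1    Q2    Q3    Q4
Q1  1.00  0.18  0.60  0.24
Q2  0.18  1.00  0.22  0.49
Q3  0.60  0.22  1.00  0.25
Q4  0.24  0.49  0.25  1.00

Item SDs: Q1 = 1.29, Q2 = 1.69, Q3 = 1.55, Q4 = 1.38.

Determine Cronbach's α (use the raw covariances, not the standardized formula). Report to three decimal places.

Σσ²ᵢ = 1.29² + 1.69² + 1.55² + 1.38² = 8.8271
Covariances σ_ij = r_ij · s_i · s_j:
  σ(Q1,Q2) = 0.18 × 1.29 × 1.69 = 0.3924
  σ(Q1,Q3) = 0.60 × 1.29 × 1.55 = 1.1997
  σ(Q1,Q4) = 0.24 × 1.29 × 1.38 = 0.4272
  σ(Q2,Q3) = 0.22 × 1.69 × 1.55 = 0.5763
  σ(Q2,Q4) = 0.49 × 1.69 × 1.38 = 1.1428
  σ(Q3,Q4) = 0.25 × 1.55 × 1.38 = 0.5347
σ²_T = Σσ²ᵢ + 2·Σσ_ij = 8.8271 + 2 × 4.2731 = 17.3733
α = (4/3)·(1 − 8.8271/17.3733) = 0.656

Cronbach's α = 0.656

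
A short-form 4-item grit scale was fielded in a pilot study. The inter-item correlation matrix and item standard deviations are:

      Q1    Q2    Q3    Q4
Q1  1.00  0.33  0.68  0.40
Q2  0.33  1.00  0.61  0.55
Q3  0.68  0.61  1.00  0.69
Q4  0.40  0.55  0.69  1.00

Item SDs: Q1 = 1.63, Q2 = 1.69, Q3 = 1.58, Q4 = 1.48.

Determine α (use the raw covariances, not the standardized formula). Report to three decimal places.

α = 0.824

Σσ²ᵢ = 1.63² + 1.69² + 1.58² + 1.48² = 10.1998
Covariances σ_ij = r_ij · s_i · s_j:
  σ(Q1,Q2) = 0.33 × 1.63 × 1.69 = 0.9091
  σ(Q1,Q3) = 0.68 × 1.63 × 1.58 = 1.7513
  σ(Q1,Q4) = 0.40 × 1.63 × 1.48 = 0.9650
  σ(Q2,Q3) = 0.61 × 1.69 × 1.58 = 1.6288
  σ(Q2,Q4) = 0.55 × 1.69 × 1.48 = 1.3757
  σ(Q3,Q4) = 0.69 × 1.58 × 1.48 = 1.6135
σ²_T = Σσ²ᵢ + 2·Σσ_ij = 10.1998 + 2 × 8.2434 = 26.6866
α = (4/3)·(1 − 10.1998/26.6866) = 0.824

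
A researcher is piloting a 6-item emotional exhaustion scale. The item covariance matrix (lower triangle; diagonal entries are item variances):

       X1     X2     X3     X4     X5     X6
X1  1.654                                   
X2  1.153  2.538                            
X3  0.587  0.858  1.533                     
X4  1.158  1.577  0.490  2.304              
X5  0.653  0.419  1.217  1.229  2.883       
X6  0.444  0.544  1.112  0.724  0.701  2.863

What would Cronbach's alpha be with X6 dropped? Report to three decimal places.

α = 0.789

Remaining items: X1, X2, X3, X4, X5 (k = 5).
ΣVar(i) = 1.654 + 2.538 + 1.533 + 2.304 + 2.883 = 10.912
σ²_T = 10.912 + 2 × 9.341 = 29.594
α (item deleted) = (5/4)·(1 − 10.912/29.594) = 0.789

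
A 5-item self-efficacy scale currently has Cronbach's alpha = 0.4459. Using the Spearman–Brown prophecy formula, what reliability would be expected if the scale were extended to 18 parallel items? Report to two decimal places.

Length factor m = 18/5 = 3.6000
α' = m·α / (1 + (m−1)·α)
   = 18/5 × 0.4459 / (1 + (18/5 − 1) × 0.4459)
   = 1.6052 / 2.1593 = 0.74

predicted reliability = 0.74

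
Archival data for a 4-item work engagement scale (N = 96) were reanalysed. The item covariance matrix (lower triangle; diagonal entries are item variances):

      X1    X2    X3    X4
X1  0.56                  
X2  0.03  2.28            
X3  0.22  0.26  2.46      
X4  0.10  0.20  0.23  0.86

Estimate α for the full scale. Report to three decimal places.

Σσᵢ² = 0.56 + 2.28 + 2.46 + 0.86 = 6.16
Sum of the distinct covariances = 1.04
σ²_total = 6.16 + 2 × 1.04 = 8.24
α = (k/(k−1))·(1 − Σσᵢ²/σ²_total) = (4/3)·(1 − 6.16/8.24) = 0.337

α = 0.337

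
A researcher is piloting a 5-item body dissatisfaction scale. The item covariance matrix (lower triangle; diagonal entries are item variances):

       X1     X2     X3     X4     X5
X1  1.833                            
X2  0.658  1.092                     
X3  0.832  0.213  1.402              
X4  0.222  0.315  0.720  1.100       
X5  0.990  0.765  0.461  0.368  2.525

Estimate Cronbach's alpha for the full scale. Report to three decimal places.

ΣVar(i) = 1.833 + 1.092 + 1.402 + 1.100 + 2.525 = 7.952
Σ_{i<j} σ_ij = 5.544
Var(T) = 7.952 + 2 × 5.544 = 19.040
α = (k/(k−1))·(1 − ΣVar(i)/Var(T)) = (5/4)·(1 − 7.952/19.040) = 0.728

α = 0.728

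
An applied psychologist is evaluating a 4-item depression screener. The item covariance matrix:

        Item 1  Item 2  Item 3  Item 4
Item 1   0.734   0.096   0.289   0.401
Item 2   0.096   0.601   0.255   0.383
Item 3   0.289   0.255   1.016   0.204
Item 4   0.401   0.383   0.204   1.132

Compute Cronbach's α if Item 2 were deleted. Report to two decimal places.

α = 0.57

Remaining items: Item 1, Item 3, Item 4 (k = 3).
ΣVar(i) = 0.734 + 1.016 + 1.132 = 2.882
σ²_total = 2.882 + 2 × 0.894 = 4.670
α (item deleted) = (3/2)·(1 − 2.882/4.670) = 0.57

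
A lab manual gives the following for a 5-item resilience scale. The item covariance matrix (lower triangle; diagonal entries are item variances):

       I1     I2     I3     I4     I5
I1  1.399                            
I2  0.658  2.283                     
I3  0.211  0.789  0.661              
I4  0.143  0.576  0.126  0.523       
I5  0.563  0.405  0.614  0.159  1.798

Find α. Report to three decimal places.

ΣVar(i) = 1.399 + 2.283 + 0.661 + 0.523 + 1.798 = 6.664
Sum of off-diagonal covariances = 4.244
total variance = 6.664 + 2 × 4.244 = 15.152
α = (k/(k−1))·(1 − ΣVar(i)/total variance) = (5/4)·(1 − 6.664/15.152) = 0.700

α = 0.700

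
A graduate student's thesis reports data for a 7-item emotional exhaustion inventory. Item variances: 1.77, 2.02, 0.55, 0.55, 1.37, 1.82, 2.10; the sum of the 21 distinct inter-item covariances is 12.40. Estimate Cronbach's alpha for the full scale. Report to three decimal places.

Σσ²ᵢ = 1.77 + 2.02 + 0.55 + 0.55 + 1.37 + 1.82 + 2.10 = 10.18
Sum of distinct covariances = 12.40
total variance = Σσ²ᵢ + 2·Σcov = 10.18 + 2 × 12.40 = 34.98
α = (7/6)·(1 − 10.18/34.98) = 0.827

α = 0.827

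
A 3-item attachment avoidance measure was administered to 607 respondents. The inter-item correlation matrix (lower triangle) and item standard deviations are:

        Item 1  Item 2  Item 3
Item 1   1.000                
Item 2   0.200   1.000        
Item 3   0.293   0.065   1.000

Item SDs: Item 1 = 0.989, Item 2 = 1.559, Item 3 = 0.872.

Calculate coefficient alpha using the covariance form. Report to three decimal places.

Σσ²ᵢ = 0.989² + 1.559² + 0.872² = 4.1690
Covariances σ_ij = r_ij · s_i · s_j:
  σ(Item 1,Item 2) = 0.200 × 0.989 × 1.559 = 0.3084
  σ(Item 1,Item 3) = 0.293 × 0.989 × 0.872 = 0.2527
  σ(Item 2,Item 3) = 0.065 × 1.559 × 0.872 = 0.0884
σ²_T = Σσ²ᵢ + 2·Σσ_ij = 4.1690 + 2 × 0.6495 = 5.4680
α = (3/2)·(1 − 4.1690/5.4680) = 0.356

α = 0.356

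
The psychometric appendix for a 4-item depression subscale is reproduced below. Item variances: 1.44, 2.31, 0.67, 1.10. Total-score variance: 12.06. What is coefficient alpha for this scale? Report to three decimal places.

α = 0.723

Σσ²ᵢ = 1.44 + 2.31 + 0.67 + 1.10 = 5.52
α = (k/(k−1))·(1 − Σσ²ᵢ/σ²_T) = (4/3)·(1 − 5.52/12.06) = 0.723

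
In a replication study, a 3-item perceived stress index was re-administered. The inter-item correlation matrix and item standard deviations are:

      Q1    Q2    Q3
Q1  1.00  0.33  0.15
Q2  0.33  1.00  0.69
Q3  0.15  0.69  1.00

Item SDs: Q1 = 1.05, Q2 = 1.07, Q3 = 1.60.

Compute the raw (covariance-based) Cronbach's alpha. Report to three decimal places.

Σσ²ᵢ = 1.05² + 1.07² + 1.60² = 4.8074
Covariances σ_ij = r_ij · s_i · s_j:
  σ(Q1,Q2) = 0.33 × 1.05 × 1.07 = 0.3708
  σ(Q1,Q3) = 0.15 × 1.05 × 1.60 = 0.2520
  σ(Q2,Q3) = 0.69 × 1.07 × 1.60 = 1.1813
σ²_T = Σσ²ᵢ + 2·Σσ_ij = 4.8074 + 2 × 1.8041 = 8.4156
α = (3/2)·(1 − 4.8074/8.4156) = 0.643

Cronbach's alpha = 0.643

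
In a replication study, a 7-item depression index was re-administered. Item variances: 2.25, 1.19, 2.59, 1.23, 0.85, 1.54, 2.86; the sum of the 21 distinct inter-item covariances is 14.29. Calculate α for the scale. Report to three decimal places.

ΣVar(i) = 2.25 + 1.19 + 2.59 + 1.23 + 0.85 + 1.54 + 2.86 = 12.51
Sum of distinct covariances = 14.29
σ²_total = ΣVar(i) + 2·Σcov = 12.51 + 2 × 14.29 = 41.09
α = (7/6)·(1 − 12.51/41.09) = 0.811

α = 0.811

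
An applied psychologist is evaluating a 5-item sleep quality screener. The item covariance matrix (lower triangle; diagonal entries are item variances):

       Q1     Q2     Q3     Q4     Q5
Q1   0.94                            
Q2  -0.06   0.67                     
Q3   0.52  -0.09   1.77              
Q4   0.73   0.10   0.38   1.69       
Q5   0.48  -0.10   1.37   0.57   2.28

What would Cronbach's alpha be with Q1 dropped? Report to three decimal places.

Remaining items: Q2, Q3, Q4, Q5 (k = 4).
Σσᵢ² = 0.67 + 1.77 + 1.69 + 2.28 = 6.41
σ²_T = 6.41 + 2 × 2.23 = 10.87
α (item deleted) = (4/3)·(1 − 6.41/10.87) = 0.547

Cronbach's alpha = 0.547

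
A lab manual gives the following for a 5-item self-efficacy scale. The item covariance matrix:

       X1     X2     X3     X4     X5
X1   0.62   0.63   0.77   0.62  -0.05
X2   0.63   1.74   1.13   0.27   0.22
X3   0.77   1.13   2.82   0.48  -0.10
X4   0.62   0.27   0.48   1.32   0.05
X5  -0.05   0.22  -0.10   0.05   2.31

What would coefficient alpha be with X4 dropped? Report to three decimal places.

coefficient alpha = 0.546

Remaining items: X1, X2, X3, X5 (k = 4).
Σσ²ᵢ = 0.62 + 1.74 + 2.82 + 2.31 = 7.49
σ²_total = 7.49 + 2 × 2.60 = 12.69
α (item deleted) = (4/3)·(1 − 7.49/12.69) = 0.546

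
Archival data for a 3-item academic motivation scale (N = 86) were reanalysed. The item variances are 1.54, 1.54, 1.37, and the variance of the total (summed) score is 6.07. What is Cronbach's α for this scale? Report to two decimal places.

ΣVar(i) = 1.54 + 1.54 + 1.37 = 4.45
α = (k/(k−1))·(1 − ΣVar(i)/Var(T)) = (3/2)·(1 − 4.45/6.07) = 0.40

Cronbach's α = 0.40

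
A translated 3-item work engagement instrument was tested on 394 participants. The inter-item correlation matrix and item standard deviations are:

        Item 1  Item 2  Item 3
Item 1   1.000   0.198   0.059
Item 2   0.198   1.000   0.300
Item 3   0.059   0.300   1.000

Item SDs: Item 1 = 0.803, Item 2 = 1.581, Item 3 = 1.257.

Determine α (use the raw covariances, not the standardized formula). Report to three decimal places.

Σσ²ᵢ = 0.803² + 1.581² + 1.257² = 4.7244
Covariances σ_ij = r_ij · s_i · s_j:
  σ(Item 1,Item 2) = 0.198 × 0.803 × 1.581 = 0.2514
  σ(Item 1,Item 3) = 0.059 × 0.803 × 1.257 = 0.0596
  σ(Item 2,Item 3) = 0.300 × 1.581 × 1.257 = 0.5962
σ²_T = Σσ²ᵢ + 2·Σσ_ij = 4.7244 + 2 × 0.9072 = 6.5388
α = (3/2)·(1 − 4.7244/6.5388) = 0.416

α = 0.416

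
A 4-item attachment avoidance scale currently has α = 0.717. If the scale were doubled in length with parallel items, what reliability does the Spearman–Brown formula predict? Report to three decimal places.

Length factor m = 2
α' = m·α / (1 + (m−1)·α)
   = 2 × 0.717 / (1 + (2 − 1) × 0.717)
   = 1.4340 / 1.7170 = 0.835

predicted reliability = 0.835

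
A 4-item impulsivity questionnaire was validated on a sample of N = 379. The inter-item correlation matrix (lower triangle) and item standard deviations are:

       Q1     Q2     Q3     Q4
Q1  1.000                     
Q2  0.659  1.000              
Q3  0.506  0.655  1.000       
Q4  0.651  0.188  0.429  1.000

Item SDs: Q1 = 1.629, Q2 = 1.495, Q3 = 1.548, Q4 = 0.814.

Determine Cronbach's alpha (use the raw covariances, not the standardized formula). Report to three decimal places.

α = 0.804

Σσ²ᵢ = 1.629² + 1.495² + 1.548² + 0.814² = 7.9476
Covariances σ_ij = r_ij · s_i · s_j:
  σ(Q1,Q2) = 0.659 × 1.629 × 1.495 = 1.6049
  σ(Q1,Q3) = 0.506 × 1.629 × 1.548 = 1.2760
  σ(Q1,Q4) = 0.651 × 1.629 × 0.814 = 0.8632
  σ(Q2,Q3) = 0.655 × 1.495 × 1.548 = 1.5158
  σ(Q2,Q4) = 0.188 × 1.495 × 0.814 = 0.2288
  σ(Q3,Q4) = 0.429 × 1.548 × 0.814 = 0.5406
σ²_T = Σσ²ᵢ + 2·Σσ_ij = 7.9476 + 2 × 6.0293 = 20.0062
α = (4/3)·(1 − 7.9476/20.0062) = 0.804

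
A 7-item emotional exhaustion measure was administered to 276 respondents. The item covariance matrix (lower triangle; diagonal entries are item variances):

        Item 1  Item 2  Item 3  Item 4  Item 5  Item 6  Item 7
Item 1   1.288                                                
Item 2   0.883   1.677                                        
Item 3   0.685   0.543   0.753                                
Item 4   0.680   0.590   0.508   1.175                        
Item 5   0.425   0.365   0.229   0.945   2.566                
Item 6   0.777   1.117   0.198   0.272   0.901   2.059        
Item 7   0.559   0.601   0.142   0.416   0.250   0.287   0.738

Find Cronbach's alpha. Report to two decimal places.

Σσ²ᵢ = 1.288 + 1.677 + 0.753 + 1.175 + 2.566 + 2.059 + 0.738 = 10.256
Sum of the distinct covariances = 11.373
Var(T) = 10.256 + 2 × 11.373 = 33.002
α = (k/(k−1))·(1 − Σσ²ᵢ/Var(T)) = (7/6)·(1 − 10.256/33.002) = 0.80

Cronbach's alpha = 0.80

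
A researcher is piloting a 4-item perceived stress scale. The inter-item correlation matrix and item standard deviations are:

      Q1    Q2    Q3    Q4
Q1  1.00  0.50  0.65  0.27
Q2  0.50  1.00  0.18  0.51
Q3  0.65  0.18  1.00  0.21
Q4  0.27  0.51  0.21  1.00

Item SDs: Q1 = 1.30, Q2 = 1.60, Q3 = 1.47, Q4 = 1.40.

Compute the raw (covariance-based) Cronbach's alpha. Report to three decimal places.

Σσ²ᵢ = 1.30² + 1.60² + 1.47² + 1.40² = 8.3709
Covariances σ_ij = r_ij · s_i · s_j:
  σ(Q1,Q2) = 0.50 × 1.30 × 1.60 = 1.0400
  σ(Q1,Q3) = 0.65 × 1.30 × 1.47 = 1.2422
  σ(Q1,Q4) = 0.27 × 1.30 × 1.40 = 0.4914
  σ(Q2,Q3) = 0.18 × 1.60 × 1.47 = 0.4234
  σ(Q2,Q4) = 0.51 × 1.60 × 1.40 = 1.1424
  σ(Q3,Q4) = 0.21 × 1.47 × 1.40 = 0.4322
σ²_T = Σσ²ᵢ + 2·Σσ_ij = 8.3709 + 2 × 4.7716 = 17.9141
α = (4/3)·(1 − 8.3709/17.9141) = 0.710

Cronbach's alpha = 0.710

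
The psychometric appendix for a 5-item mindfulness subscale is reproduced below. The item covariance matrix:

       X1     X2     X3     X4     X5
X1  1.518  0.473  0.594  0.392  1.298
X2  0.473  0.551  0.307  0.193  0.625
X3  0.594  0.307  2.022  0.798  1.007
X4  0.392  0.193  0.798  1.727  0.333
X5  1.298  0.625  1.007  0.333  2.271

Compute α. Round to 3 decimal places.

α = 0.748

ΣVar(i) = 1.518 + 0.551 + 2.022 + 1.727 + 2.271 = 8.089
Sum of the distinct covariances = 6.020
total variance = 8.089 + 2 × 6.020 = 20.129
α = (k/(k−1))·(1 − ΣVar(i)/total variance) = (5/4)·(1 − 8.089/20.129) = 0.748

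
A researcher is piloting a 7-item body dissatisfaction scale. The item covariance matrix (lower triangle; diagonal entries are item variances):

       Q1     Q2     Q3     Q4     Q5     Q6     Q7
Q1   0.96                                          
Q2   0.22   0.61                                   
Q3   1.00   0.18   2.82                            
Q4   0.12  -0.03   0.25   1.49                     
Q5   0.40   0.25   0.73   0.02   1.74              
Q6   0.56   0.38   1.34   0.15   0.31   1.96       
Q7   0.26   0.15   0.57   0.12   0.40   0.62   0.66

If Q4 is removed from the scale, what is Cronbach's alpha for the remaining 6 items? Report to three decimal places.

Cronbach's alpha = 0.753

Remaining items: Q1, Q2, Q3, Q5, Q6, Q7 (k = 6).
Σσ²ᵢ = 0.96 + 0.61 + 2.82 + 1.74 + 1.96 + 0.66 = 8.75
Var(T) = 8.75 + 2 × 7.37 = 23.49
α (item deleted) = (6/5)·(1 − 8.75/23.49) = 0.753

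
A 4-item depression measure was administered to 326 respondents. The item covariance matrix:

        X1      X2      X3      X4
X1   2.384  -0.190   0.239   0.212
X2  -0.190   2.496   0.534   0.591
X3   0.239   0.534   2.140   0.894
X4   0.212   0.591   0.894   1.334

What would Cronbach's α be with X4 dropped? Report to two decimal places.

α = 0.21

Remaining items: X1, X2, X3 (k = 3).
sum of item variances = 2.384 + 2.496 + 2.140 = 7.020
Var(T) = 7.020 + 2 × 0.583 = 8.186
α (item deleted) = (3/2)·(1 − 7.020/8.186) = 0.21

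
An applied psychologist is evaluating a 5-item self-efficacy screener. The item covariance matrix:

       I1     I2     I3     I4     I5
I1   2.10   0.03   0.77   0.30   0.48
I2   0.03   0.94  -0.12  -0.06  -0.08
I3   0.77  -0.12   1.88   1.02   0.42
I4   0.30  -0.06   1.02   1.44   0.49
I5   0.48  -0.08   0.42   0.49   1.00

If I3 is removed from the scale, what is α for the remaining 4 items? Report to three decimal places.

Remaining items: I1, I2, I4, I5 (k = 4).
Σσ²ᵢ = 2.10 + 0.94 + 1.44 + 1.00 = 5.48
σ²_T = 5.48 + 2 × 1.16 = 7.80
α (item deleted) = (4/3)·(1 − 5.48/7.80) = 0.397

α = 0.397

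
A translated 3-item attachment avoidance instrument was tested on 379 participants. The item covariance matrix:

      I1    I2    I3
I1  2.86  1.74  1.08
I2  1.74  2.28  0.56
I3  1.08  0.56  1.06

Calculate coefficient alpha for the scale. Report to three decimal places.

α = 0.782

Σσ²ᵢ = 2.86 + 2.28 + 1.06 = 6.20
Σ_{i<j} σ_ij = 3.38
Var(T) = 6.20 + 2 × 3.38 = 12.96
α = (k/(k−1))·(1 − Σσ²ᵢ/Var(T)) = (3/2)·(1 − 6.20/12.96) = 0.782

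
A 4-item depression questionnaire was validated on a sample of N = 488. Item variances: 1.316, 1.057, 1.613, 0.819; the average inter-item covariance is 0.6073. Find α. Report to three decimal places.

α = 0.804

ΣVar(i) = 1.316 + 1.057 + 1.613 + 0.819 = 4.805
Sum of the 6 distinct covariances = 6 × 0.6073 = 3.6438
Var(T) = ΣVar(i) + 2·Σcov = 4.805 + 2 × 3.6438 = 12.0926
α = (4/3)·(1 − 4.805/12.0926) = 0.804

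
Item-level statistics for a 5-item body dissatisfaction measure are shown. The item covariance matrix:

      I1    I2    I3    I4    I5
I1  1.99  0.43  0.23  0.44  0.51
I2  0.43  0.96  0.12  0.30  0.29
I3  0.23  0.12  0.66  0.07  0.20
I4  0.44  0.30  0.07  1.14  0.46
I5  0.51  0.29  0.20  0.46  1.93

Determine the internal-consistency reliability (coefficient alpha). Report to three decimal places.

α = 0.597

sum of item variances = 1.99 + 0.96 + 0.66 + 1.14 + 1.93 = 6.68
Sum of off-diagonal covariances = 3.05
σ²_T = 6.68 + 2 × 3.05 = 12.78
α = (k/(k−1))·(1 − sum of item variances/σ²_T) = (5/4)·(1 − 6.68/12.78) = 0.597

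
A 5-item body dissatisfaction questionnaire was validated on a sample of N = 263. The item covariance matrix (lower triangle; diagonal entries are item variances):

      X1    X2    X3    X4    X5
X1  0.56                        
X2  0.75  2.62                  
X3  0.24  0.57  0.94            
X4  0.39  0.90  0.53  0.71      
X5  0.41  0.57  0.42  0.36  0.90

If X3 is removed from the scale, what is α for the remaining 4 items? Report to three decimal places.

α = 0.780

Remaining items: X1, X2, X4, X5 (k = 4).
Σσᵢ² = 0.56 + 2.62 + 0.71 + 0.90 = 4.79
σ²_total = 4.79 + 2 × 3.38 = 11.55
α (item deleted) = (4/3)·(1 − 4.79/11.55) = 0.780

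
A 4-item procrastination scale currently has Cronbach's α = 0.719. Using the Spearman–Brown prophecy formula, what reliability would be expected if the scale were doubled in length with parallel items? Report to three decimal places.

Length factor m = 2
α' = m·α / (1 + (m−1)·α)
   = 2 × 0.719 / (1 + (2 − 1) × 0.719)
   = 1.4380 / 1.7190 = 0.837

predicted reliability = 0.837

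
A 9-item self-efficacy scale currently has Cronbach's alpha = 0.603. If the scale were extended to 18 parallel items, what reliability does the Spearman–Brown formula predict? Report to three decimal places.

predicted reliability = 0.752

Length factor m = 18/9 = 2.0000
α' = m·α / (1 + (m−1)·α)
   = 18/9 × 0.603 / (1 + (18/9 − 1) × 0.603)
   = 1.2060 / 1.6030 = 0.752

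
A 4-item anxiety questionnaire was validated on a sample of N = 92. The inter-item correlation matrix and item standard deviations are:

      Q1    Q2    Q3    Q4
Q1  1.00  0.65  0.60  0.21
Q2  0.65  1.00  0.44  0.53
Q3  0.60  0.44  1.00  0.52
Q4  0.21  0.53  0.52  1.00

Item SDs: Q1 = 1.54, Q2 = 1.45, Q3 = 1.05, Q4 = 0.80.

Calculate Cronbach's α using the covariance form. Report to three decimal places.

α = 0.781

Σσ²ᵢ = 1.54² + 1.45² + 1.05² + 0.80² = 6.2166
Covariances σ_ij = r_ij · s_i · s_j:
  σ(Q1,Q2) = 0.65 × 1.54 × 1.45 = 1.4515
  σ(Q1,Q3) = 0.60 × 1.54 × 1.05 = 0.9702
  σ(Q1,Q4) = 0.21 × 1.54 × 0.80 = 0.2587
  σ(Q2,Q3) = 0.44 × 1.45 × 1.05 = 0.6699
  σ(Q2,Q4) = 0.53 × 1.45 × 0.80 = 0.6148
  σ(Q3,Q4) = 0.52 × 1.05 × 0.80 = 0.4368
σ²_T = Σσ²ᵢ + 2·Σσ_ij = 6.2166 + 2 × 4.4019 = 15.0204
α = (4/3)·(1 − 6.2166/15.0204) = 0.781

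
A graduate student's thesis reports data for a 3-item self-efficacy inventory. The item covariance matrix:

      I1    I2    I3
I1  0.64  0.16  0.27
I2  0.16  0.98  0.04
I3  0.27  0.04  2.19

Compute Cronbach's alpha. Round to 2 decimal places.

Cronbach's alpha = 0.30

Σσᵢ² = 0.64 + 0.98 + 2.19 = 3.81
Sum of off-diagonal covariances = 0.47
Var(T) = 3.81 + 2 × 0.47 = 4.75
α = (k/(k−1))·(1 − Σσᵢ²/Var(T)) = (3/2)·(1 − 3.81/4.75) = 0.30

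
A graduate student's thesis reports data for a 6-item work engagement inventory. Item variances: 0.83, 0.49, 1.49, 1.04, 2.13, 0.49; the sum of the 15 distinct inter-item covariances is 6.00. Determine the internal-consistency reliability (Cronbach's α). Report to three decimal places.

α = 0.780

Σσᵢ² = 0.83 + 0.49 + 1.49 + 1.04 + 2.13 + 0.49 = 6.47
Sum of distinct covariances = 6.00
σ²_T = Σσᵢ² + 2·Σcov = 6.47 + 2 × 6.00 = 18.47
α = (6/5)·(1 − 6.47/18.47) = 0.780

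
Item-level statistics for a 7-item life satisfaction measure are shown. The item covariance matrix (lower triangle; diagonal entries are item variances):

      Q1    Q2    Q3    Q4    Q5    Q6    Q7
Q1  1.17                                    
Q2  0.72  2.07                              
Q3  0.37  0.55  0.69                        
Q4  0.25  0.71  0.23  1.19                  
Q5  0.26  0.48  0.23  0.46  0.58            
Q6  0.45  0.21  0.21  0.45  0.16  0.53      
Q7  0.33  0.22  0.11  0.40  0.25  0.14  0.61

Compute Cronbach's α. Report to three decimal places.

Cronbach's α = 0.791

Σσ²ᵢ = 1.17 + 2.07 + 0.69 + 1.19 + 0.58 + 0.53 + 0.61 = 6.84
Σ_{i<j} σ_ij = 7.19
Var(T) = 6.84 + 2 × 7.19 = 21.22
α = (k/(k−1))·(1 − Σσ²ᵢ/Var(T)) = (7/6)·(1 − 6.84/21.22) = 0.791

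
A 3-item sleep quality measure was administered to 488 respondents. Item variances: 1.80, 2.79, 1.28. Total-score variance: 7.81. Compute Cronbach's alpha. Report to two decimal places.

Σσᵢ² = 1.80 + 2.79 + 1.28 = 5.87
α = (k/(k−1))·(1 − Σσᵢ²/σ²_T) = (3/2)·(1 − 5.87/7.81) = 0.37

Cronbach's alpha = 0.37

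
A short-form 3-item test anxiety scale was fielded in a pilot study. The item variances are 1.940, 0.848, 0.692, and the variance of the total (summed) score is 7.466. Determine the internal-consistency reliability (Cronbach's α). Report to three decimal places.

Σσᵢ² = 1.940 + 0.848 + 0.692 = 3.480
α = (k/(k−1))·(1 − Σσᵢ²/total variance) = (3/2)·(1 − 3.480/7.466) = 0.801

α = 0.801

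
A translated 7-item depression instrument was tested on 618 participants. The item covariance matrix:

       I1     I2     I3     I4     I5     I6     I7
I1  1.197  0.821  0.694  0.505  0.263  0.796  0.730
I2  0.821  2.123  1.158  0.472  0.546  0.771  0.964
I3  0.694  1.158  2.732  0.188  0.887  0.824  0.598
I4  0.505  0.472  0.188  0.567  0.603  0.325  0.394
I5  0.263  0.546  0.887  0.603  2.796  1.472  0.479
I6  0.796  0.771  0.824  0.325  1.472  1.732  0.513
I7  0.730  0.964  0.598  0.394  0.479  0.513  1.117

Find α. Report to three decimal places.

sum of item variances = 1.197 + 2.123 + 2.732 + 0.567 + 2.796 + 1.732 + 1.117 = 12.264
Σ_{i<j} σ_ij = 14.003
σ²_total = 12.264 + 2 × 14.003 = 40.270
α = (k/(k−1))·(1 − sum of item variances/σ²_total) = (7/6)·(1 − 12.264/40.270) = 0.811

α = 0.811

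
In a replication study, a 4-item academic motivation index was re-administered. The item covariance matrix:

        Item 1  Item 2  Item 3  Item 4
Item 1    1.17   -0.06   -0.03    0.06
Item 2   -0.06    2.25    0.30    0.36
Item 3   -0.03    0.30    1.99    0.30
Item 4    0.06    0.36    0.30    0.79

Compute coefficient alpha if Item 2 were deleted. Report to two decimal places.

Remaining items: Item 1, Item 3, Item 4 (k = 3).
Σσ²ᵢ = 1.17 + 1.99 + 0.79 = 3.95
total variance = 3.95 + 2 × 0.33 = 4.61
α (item deleted) = (3/2)·(1 − 3.95/4.61) = 0.21

coefficient alpha = 0.21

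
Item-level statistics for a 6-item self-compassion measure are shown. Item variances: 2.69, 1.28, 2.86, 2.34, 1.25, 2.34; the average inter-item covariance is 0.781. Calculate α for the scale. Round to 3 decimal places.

sum of item variances = 2.69 + 1.28 + 2.86 + 2.34 + 1.25 + 2.34 = 12.76
Sum of the 15 distinct covariances = 15 × 0.781 = 11.715
Var(T) = sum of item variances + 2·Σcov = 12.76 + 2 × 11.715 = 36.190
α = (6/5)·(1 − 12.76/36.190) = 0.777

α = 0.777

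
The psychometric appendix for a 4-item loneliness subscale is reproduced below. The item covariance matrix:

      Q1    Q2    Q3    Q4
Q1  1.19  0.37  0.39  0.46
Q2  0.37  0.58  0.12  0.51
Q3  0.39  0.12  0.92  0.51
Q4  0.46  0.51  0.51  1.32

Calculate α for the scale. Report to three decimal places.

sum of item variances = 1.19 + 0.58 + 0.92 + 1.32 = 4.01
Σ_{i<j} σ_ij = 2.36
σ²_total = 4.01 + 2 × 2.36 = 8.73
α = (k/(k−1))·(1 − sum of item variances/σ²_total) = (4/3)·(1 − 4.01/8.73) = 0.721

α = 0.721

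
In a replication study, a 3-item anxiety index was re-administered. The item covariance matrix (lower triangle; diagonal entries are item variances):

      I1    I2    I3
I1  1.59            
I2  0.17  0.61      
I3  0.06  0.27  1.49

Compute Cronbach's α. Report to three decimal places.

Σσ²ᵢ = 1.59 + 0.61 + 1.49 = 3.69
Sum of off-diagonal covariances = 0.50
σ²_T = 3.69 + 2 × 0.50 = 4.69
α = (k/(k−1))·(1 − Σσ²ᵢ/σ²_T) = (3/2)·(1 − 3.69/4.69) = 0.320

Cronbach's α = 0.320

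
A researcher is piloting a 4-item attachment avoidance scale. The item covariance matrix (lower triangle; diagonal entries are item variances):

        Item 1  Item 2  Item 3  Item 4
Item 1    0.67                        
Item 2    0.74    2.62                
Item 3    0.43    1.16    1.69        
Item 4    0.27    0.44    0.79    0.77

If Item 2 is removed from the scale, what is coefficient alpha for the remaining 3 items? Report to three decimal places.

Remaining items: Item 1, Item 3, Item 4 (k = 3).
sum of item variances = 0.67 + 1.69 + 0.77 = 3.13
Var(T) = 3.13 + 2 × 1.49 = 6.11
α (item deleted) = (3/2)·(1 − 3.13/6.11) = 0.732

α = 0.732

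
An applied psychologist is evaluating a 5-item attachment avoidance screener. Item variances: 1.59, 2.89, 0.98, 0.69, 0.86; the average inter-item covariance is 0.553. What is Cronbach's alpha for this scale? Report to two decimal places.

Cronbach's alpha = 0.77

Σσ²ᵢ = 1.59 + 2.89 + 0.98 + 0.69 + 0.86 = 7.01
Sum of the 10 distinct covariances = 10 × 0.553 = 5.530
total variance = Σσ²ᵢ + 2·Σcov = 7.01 + 2 × 5.530 = 18.070
α = (5/4)·(1 − 7.01/18.070) = 0.77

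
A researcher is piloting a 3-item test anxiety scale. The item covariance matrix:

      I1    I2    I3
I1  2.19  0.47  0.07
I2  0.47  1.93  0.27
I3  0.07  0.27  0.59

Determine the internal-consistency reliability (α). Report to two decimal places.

α = 0.38

Σσᵢ² = 2.19 + 1.93 + 0.59 = 4.71
Σ_{i<j} σ_ij = 0.81
σ²_total = 4.71 + 2 × 0.81 = 6.33
α = (k/(k−1))·(1 − Σσᵢ²/σ²_total) = (3/2)·(1 − 4.71/6.33) = 0.38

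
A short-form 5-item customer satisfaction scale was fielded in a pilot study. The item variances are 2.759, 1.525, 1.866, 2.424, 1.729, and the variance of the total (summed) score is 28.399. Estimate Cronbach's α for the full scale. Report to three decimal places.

sum of item variances = 2.759 + 1.525 + 1.866 + 2.424 + 1.729 = 10.303
α = (k/(k−1))·(1 − sum of item variances/σ²_T) = (5/4)·(1 − 10.303/28.399) = 0.797

Cronbach's α = 0.797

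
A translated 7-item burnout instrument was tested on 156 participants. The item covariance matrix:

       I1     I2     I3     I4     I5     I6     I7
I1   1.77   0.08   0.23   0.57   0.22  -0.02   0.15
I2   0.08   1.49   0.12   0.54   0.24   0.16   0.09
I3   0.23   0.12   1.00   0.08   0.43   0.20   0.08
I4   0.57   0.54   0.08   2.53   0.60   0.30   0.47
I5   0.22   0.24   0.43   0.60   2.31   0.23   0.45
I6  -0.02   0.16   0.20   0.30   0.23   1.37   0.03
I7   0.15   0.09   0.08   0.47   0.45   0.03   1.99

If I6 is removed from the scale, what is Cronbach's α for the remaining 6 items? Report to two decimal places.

Remaining items: I1, I2, I3, I4, I5, I7 (k = 6).
Σσ²ᵢ = 1.77 + 1.49 + 1.00 + 2.53 + 2.31 + 1.99 = 11.09
σ²_total = 11.09 + 2 × 4.35 = 19.79
α (item deleted) = (6/5)·(1 − 11.09/19.79) = 0.53

α = 0.53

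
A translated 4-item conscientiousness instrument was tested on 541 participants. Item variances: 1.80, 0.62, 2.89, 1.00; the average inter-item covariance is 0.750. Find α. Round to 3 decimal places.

α = 0.784

ΣVar(i) = 1.80 + 0.62 + 2.89 + 1.00 = 6.31
Sum of the 6 distinct covariances = 6 × 0.750 = 4.500
σ²_T = ΣVar(i) + 2·Σcov = 6.31 + 2 × 4.500 = 15.310
α = (4/3)·(1 − 6.31/15.310) = 0.784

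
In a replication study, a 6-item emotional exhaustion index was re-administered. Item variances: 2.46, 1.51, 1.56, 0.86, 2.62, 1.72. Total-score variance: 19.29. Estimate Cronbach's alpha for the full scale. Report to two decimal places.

Σσ²ᵢ = 2.46 + 1.51 + 1.56 + 0.86 + 2.62 + 1.72 = 10.73
α = (k/(k−1))·(1 − Σσ²ᵢ/σ²_total) = (6/5)·(1 − 10.73/19.29) = 0.53

α = 0.53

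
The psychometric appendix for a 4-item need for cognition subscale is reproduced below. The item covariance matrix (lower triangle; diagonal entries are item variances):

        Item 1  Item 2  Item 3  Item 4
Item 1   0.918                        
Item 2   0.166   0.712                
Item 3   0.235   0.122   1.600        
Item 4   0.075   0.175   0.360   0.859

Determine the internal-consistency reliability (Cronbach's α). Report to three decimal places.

Σσᵢ² = 0.918 + 0.712 + 1.600 + 0.859 = 4.089
Sum of the distinct covariances = 1.133
σ²_total = 4.089 + 2 × 1.133 = 6.355
α = (k/(k−1))·(1 − Σσᵢ²/σ²_total) = (4/3)·(1 − 4.089/6.355) = 0.475

Cronbach's α = 0.475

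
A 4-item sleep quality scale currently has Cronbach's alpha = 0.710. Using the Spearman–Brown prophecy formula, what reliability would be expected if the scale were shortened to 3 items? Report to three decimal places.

Length factor m = 3/4 = 0.7500
α' = m·α / (1 − (1−m)·α)
   = 3/4 × 0.710 / (1 − (1 − 3/4) × 0.710)
   = 0.5325 / 0.8225 = 0.647

predicted reliability = 0.647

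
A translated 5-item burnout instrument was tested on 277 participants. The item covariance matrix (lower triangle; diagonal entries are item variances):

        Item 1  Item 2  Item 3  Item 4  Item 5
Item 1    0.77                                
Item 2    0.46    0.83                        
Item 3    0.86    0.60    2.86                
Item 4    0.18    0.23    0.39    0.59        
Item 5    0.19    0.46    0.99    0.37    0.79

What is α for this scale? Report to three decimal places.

α = 0.773

ΣVar(i) = 0.77 + 0.83 + 2.86 + 0.59 + 0.79 = 5.84
Sum of the distinct covariances = 4.73
σ²_total = 5.84 + 2 × 4.73 = 15.30
α = (k/(k−1))·(1 − ΣVar(i)/σ²_total) = (5/4)·(1 − 5.84/15.30) = 0.773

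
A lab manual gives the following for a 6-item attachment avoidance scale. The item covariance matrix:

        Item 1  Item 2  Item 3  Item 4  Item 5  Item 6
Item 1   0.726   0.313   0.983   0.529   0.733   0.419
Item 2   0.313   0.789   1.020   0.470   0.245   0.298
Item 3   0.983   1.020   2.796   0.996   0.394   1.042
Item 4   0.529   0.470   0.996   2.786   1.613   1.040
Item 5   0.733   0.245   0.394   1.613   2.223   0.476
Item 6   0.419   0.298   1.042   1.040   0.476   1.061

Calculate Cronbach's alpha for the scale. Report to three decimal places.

sum of item variances = 0.726 + 0.789 + 2.796 + 2.786 + 2.223 + 1.061 = 10.381
Sum of the distinct covariances = 10.571
total variance = 10.381 + 2 × 10.571 = 31.523
α = (k/(k−1))·(1 − sum of item variances/total variance) = (6/5)·(1 − 10.381/31.523) = 0.805

α = 0.805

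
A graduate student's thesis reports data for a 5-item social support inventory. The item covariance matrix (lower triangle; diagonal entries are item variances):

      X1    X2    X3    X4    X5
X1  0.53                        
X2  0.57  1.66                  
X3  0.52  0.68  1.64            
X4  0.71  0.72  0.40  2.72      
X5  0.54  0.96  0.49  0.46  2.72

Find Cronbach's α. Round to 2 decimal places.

sum of item variances = 0.53 + 1.66 + 1.64 + 2.72 + 2.72 = 9.27
Sum of off-diagonal covariances = 6.05
Var(T) = 9.27 + 2 × 6.05 = 21.37
α = (k/(k−1))·(1 − sum of item variances/Var(T)) = (5/4)·(1 − 9.27/21.37) = 0.71

α = 0.71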